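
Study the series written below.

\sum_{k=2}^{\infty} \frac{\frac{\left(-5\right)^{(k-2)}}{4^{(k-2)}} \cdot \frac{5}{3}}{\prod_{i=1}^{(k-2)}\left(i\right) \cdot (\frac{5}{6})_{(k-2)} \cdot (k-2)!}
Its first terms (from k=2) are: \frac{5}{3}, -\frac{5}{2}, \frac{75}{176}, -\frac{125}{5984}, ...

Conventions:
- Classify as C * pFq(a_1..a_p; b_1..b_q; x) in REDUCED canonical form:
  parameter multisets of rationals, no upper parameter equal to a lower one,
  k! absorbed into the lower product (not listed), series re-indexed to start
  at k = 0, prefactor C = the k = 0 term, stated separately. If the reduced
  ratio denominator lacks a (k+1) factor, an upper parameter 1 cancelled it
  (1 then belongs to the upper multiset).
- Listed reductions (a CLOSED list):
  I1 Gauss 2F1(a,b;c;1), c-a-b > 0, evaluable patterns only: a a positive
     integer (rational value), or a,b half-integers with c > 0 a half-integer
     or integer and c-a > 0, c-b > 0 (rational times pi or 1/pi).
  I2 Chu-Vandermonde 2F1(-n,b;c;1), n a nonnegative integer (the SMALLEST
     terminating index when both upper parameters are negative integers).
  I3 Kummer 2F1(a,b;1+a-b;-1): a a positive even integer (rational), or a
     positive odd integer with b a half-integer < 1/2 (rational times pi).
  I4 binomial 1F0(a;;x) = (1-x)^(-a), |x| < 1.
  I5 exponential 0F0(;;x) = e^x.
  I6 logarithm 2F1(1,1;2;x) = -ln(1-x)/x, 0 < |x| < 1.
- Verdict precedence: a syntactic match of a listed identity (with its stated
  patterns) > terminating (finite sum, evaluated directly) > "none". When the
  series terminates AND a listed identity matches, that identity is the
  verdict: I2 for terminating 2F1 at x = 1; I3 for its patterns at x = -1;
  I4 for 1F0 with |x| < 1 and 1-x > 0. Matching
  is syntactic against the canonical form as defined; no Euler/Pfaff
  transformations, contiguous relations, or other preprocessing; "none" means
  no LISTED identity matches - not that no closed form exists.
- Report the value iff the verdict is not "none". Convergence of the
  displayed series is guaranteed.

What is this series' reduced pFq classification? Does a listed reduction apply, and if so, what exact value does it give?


x = -\frac{5}{4} here; the reduced form reads 0F2, upper {-}, lower {\frac{5}{6}, 1}, C = \frac{5}{3}. Verdict: none - this 0F2 at x = -\frac{5}{4} matches no listed pattern, and upper {-} holds no stopper.

The tell: t_0 being \frac{5}{3}, the denominator's factorial ratio (C = 5/3) is a lower Pochhammer.
Step ratio: r(k) = -\frac{5}{4} * 1 / [(k+\frac{5}{6}) (k+1) (k+1)] ; factor over Q: parameters, x = -\frac{5}{4}, and C = \frac{5}{3}.


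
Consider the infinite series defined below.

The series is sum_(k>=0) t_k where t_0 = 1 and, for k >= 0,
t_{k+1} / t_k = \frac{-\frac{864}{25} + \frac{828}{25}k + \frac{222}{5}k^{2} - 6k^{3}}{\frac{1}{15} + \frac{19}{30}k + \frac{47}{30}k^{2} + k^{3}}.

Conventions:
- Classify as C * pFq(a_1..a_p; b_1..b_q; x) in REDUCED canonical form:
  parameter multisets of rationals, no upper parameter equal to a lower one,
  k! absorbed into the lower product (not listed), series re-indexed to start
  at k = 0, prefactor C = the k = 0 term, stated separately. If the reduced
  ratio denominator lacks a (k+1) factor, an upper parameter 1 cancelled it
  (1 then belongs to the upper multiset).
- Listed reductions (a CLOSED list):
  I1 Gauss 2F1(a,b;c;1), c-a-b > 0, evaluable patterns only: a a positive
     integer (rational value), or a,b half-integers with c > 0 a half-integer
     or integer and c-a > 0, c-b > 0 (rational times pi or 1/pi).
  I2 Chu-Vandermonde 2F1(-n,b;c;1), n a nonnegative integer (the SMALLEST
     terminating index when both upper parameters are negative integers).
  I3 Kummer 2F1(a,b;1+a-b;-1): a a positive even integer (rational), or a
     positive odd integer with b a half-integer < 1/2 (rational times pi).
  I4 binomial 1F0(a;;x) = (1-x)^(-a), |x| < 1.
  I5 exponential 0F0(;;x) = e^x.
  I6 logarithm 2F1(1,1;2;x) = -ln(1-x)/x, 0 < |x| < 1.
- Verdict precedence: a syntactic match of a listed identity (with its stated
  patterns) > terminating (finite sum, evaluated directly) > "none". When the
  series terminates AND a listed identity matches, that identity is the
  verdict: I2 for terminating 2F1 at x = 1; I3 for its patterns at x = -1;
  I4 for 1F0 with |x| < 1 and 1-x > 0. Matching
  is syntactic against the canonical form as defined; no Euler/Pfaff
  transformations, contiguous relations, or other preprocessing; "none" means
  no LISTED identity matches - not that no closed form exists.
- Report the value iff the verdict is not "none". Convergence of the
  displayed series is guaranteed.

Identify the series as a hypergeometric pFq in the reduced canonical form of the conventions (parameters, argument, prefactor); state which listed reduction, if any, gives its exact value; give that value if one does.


x = -6 here; the reduced form reads 3F2, upper {-8, -\frac{3}{5}, \frac{6}{5}}, lower {\frac{1}{6}, \frac{2}{5}}, C = 1. Verdict: terminating at k = 8: the factor (-8)_k kills every later term; summing the 9 survivors is exact. Exact value: -\frac{426740884995818263828501}{16897243466796875}.

Key step: with t_0 = 1, factor the ratio over Q (C = 1, x = -6): negated roots = parameters.
Term ratio: r(k) = -6 * (k-8) (k-\frac{3}{5}) (k+\frac{6}{5}) / [(k+\frac{1}{6}) (k+\frac{2}{5}) (k+1)] - rational; roots negated = parameters, x = -6, C = 1.


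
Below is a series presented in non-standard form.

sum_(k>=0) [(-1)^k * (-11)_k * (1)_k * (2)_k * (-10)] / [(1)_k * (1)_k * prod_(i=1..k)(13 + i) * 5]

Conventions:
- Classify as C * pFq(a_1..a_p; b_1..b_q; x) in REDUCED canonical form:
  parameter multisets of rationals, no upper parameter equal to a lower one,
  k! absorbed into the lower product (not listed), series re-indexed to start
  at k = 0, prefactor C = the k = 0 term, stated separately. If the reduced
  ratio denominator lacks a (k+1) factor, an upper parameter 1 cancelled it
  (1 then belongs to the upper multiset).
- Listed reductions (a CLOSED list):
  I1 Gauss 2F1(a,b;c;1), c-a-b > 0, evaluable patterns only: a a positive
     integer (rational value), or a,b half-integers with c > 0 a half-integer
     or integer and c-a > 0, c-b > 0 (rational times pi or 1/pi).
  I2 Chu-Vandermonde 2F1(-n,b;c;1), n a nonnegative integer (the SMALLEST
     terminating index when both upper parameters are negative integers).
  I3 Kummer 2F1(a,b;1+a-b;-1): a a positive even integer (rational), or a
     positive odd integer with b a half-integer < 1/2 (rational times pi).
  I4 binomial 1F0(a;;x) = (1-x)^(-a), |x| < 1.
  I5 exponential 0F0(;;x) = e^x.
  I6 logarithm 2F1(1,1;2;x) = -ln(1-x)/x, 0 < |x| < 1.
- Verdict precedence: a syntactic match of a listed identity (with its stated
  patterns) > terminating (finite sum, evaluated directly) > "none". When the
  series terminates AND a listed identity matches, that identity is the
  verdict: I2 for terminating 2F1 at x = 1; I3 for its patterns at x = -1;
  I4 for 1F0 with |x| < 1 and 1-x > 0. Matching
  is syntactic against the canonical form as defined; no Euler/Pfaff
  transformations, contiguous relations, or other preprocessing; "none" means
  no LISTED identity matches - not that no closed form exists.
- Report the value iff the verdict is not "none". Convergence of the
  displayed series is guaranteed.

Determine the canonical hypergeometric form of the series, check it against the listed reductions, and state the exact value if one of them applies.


Key step: t_0 being -2, the parameter 1 appears in both the upper and lower lists and cancels.
Ratio: r(k) = (-1) * (k-11) (k+2) / [(k+14) (k+1)] - rational in k, leading ratio (-1); with t_0 = -2, classification follows.

Canonical form: C = -2 times 2F1 with upper {-11, 2}, lower {14}, x = -1. Verdict: Kummer's theorem (I3) applies (x = -1; c = 14 equals 1+a-b for upper {-11, 2}: listed pattern). Its exact value is -13.


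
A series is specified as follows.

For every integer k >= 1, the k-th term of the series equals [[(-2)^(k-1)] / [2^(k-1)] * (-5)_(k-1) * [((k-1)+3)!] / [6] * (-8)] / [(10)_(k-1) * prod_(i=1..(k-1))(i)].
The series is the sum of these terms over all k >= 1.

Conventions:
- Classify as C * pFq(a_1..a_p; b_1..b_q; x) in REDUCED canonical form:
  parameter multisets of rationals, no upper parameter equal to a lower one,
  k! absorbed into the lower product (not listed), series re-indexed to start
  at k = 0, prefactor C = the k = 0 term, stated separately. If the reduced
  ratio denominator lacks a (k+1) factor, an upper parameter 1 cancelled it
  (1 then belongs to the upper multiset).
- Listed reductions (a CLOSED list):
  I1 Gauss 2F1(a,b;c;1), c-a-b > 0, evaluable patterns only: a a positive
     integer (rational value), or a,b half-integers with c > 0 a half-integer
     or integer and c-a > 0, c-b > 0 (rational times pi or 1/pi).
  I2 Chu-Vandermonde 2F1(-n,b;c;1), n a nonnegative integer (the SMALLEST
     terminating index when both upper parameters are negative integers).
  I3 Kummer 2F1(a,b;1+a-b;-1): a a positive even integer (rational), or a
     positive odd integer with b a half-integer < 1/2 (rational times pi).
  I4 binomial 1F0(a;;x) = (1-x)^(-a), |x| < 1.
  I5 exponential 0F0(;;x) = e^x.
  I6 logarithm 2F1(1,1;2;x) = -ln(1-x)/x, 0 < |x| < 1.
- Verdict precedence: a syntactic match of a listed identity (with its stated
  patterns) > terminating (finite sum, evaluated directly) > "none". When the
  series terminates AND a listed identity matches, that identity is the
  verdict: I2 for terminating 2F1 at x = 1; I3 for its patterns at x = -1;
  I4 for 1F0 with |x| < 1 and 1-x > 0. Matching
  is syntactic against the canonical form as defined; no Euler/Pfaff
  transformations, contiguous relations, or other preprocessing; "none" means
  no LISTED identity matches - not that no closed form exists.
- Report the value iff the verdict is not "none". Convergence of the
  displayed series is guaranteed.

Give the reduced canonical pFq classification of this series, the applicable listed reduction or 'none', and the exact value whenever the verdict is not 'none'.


Key observation: with t_0 = -8, the product of the first k integers (prefactor -8) is k!.
Step ratio: r(k) = (-1) * (k-5) (k+4) / [(k+10) (k+1)] ; factor over Q: parameters, x = (-1), and C = -8.

Classification (C = -8): 2F1 with upper {-5, 4}, lower {10}, argument x = -1. Verdict (x = -1): Kummer (I3) applies (x = -1; c = 10 equals 1+a-b for upper {-5, 4}: listed pattern). Value: -48.


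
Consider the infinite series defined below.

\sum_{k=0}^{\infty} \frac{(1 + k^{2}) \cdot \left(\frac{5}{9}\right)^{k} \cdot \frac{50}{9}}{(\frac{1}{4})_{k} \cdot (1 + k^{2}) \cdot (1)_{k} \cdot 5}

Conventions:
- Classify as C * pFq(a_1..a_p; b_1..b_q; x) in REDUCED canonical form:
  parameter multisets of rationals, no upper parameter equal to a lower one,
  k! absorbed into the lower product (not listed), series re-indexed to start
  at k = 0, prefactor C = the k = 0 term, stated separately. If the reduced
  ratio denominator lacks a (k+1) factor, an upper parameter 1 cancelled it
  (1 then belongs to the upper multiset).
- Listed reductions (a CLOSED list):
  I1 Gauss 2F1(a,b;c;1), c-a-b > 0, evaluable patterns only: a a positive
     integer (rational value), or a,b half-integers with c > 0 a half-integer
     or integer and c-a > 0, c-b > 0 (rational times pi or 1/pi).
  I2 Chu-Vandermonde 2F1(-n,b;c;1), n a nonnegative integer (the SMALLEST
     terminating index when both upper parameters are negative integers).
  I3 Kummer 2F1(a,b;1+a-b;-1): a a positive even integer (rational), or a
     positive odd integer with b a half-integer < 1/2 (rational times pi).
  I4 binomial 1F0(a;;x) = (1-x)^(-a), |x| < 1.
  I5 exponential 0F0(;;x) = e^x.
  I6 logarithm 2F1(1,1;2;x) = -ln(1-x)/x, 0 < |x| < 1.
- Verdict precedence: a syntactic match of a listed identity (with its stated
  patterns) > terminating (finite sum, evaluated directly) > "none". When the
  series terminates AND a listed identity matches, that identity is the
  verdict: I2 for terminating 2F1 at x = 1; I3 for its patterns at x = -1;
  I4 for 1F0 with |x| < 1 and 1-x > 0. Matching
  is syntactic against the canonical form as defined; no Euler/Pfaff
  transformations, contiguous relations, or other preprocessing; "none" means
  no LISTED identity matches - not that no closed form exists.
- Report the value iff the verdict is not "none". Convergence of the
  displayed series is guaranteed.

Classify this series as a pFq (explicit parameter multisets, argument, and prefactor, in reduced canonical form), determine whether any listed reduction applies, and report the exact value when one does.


Key step: t_0 = \frac{10}{9} here, and the constant factors (C = 10/9) combine into one prefactor.
Consecutive-term ratio: r(k) = \frac{5}{9} * 1 / [(k+\frac{1}{4}) (k+1)] - rational; roots negated = parameters, x = \frac{5}{9}, C = \frac{10}{9}.

Classification (C = \frac{10}{9}): 0F1 with upper {-}, lower {\frac{1}{4}}, argument x = \frac{5}{9}. Verdict: none - this 0F1 at x = \frac{5}{9} matches no listed pattern, and upper {-} holds no stopper.


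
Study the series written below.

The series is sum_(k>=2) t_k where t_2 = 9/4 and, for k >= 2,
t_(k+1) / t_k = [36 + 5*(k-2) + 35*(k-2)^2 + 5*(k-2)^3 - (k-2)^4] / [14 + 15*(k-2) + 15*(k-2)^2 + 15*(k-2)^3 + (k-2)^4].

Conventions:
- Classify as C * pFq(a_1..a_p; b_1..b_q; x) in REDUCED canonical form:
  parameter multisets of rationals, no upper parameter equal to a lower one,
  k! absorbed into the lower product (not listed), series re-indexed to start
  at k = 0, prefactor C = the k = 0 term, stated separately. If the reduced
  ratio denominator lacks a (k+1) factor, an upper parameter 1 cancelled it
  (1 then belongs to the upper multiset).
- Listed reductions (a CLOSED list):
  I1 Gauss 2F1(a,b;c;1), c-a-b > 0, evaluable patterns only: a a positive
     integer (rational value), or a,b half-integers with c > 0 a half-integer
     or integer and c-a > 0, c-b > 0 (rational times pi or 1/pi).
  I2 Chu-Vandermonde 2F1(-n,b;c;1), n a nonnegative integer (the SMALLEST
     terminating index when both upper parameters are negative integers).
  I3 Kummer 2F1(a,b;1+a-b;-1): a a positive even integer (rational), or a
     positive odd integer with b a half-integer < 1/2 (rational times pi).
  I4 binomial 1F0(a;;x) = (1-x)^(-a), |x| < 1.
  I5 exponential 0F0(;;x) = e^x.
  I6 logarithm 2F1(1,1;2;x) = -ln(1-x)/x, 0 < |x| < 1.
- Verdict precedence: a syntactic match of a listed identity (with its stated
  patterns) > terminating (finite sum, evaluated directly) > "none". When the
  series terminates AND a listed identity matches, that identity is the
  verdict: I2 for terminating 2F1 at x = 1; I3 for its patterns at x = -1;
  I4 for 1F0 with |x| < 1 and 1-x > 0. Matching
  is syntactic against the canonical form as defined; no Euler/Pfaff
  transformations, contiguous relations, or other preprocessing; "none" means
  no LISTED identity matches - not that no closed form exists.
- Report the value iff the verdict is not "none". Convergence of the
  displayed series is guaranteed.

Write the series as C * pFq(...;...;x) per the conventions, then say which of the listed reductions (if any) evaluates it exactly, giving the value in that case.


The series (x = -1) is 2F1: upper {-9, 4}, lower {14}, prefactor 9/4. Verdict: Kummer's theorem (I3) matches (x = -1; c = 14 equals 1+a-b for upper {-9, 4}: listed pattern). Exact value: 117/4.

Key step: with t_0 = 9/4, the expanded ratio factors over Q; C = 9/4, roots give parameters.
Ratio: r(k) = (-1) * (k-9) (k+4) / [(k+14) (k+1)] - rational in k. x = (-1); t_0 = 9/4; negate the roots.


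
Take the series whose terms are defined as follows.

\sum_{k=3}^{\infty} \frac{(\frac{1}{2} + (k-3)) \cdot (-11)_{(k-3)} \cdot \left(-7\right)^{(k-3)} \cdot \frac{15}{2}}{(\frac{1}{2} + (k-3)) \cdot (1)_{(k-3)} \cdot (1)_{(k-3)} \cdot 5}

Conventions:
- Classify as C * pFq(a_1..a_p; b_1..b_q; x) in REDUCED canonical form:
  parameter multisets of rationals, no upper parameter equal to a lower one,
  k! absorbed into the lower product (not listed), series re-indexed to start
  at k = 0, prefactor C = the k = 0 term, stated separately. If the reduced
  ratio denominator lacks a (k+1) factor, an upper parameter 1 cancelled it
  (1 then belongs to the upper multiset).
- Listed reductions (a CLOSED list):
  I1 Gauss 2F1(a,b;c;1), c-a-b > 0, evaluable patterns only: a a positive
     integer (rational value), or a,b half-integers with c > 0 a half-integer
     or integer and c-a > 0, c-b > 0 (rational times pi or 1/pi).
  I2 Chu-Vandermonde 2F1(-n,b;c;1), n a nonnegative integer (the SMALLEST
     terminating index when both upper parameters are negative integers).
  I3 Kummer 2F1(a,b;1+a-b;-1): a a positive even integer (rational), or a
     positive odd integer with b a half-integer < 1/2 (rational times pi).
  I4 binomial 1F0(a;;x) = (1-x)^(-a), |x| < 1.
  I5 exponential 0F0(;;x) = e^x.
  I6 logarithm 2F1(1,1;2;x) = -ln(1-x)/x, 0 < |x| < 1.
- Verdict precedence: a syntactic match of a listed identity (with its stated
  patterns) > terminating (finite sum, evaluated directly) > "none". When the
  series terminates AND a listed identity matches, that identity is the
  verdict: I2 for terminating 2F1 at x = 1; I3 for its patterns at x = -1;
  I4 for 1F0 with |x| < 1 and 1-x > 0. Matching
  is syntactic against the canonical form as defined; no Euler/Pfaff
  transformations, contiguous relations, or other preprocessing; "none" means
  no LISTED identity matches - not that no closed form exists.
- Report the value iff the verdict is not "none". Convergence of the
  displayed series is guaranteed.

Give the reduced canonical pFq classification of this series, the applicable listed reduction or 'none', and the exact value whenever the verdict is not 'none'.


x = -7 here; the reduced form reads 1F1, upper {-11}, lower {1}, C = \frac{3}{2}. Verdict: terminating - upper parameter -11 makes this a finite sum (last index 11), evaluated exactly. Value: \frac{382924264759}{950400}.

Key step: t_0 = \frac{3}{2} here, and (1)_k (prefactor 3/2) is k! itself.
Step ratio: r(k) = -7 * (k-11) / [(k+1) (k+1)] - rational in k. x = -7; t_0 = \frac{3}{2}; negate the roots.


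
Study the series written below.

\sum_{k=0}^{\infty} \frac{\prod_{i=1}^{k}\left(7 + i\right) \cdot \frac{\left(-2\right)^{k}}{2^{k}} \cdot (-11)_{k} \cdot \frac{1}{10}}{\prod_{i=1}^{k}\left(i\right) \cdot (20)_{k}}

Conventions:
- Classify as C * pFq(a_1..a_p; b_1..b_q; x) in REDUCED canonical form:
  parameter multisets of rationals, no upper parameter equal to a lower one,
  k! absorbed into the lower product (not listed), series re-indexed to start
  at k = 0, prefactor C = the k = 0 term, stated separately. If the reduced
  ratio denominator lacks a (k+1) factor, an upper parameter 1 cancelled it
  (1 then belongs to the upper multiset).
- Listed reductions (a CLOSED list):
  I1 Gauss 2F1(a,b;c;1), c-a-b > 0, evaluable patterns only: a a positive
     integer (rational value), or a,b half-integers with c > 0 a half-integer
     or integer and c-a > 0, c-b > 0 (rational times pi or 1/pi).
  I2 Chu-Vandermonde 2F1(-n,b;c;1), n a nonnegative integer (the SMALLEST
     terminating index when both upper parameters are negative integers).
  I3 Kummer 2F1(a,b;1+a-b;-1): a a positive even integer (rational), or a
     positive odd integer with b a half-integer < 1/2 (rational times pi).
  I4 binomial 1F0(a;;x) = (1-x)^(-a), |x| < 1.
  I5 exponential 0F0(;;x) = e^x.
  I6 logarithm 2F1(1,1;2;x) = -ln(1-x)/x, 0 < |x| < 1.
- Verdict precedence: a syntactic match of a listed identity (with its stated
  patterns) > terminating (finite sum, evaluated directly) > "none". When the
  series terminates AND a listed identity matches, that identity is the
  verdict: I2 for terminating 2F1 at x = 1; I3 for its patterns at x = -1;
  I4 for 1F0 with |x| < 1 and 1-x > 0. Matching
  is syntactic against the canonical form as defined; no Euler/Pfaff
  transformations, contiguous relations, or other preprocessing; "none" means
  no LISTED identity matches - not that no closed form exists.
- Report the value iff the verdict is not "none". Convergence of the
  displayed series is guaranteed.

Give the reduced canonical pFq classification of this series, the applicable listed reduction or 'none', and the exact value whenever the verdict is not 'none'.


Key observation: from the first term \frac{1}{10}: the two k-th powers (prefactor 1/10) combine into one argument.
Consecutive-term ratio: r(k) = -1 * (k-11) (k+8) / [(k+20) (k+1)] - rational; roots negated = parameters, x = -1, C = \frac{1}{10}.

x = -1 here; the reduced form reads 2F1, upper {-11, 8}, lower {20}, C = \frac{1}{10}. Verdict: the Kummer evaluation I3 applies (x = -1; c = 20 equals 1+a-b for upper {-11, 8}: listed pattern). Its exact value is \frac{969}{175}.


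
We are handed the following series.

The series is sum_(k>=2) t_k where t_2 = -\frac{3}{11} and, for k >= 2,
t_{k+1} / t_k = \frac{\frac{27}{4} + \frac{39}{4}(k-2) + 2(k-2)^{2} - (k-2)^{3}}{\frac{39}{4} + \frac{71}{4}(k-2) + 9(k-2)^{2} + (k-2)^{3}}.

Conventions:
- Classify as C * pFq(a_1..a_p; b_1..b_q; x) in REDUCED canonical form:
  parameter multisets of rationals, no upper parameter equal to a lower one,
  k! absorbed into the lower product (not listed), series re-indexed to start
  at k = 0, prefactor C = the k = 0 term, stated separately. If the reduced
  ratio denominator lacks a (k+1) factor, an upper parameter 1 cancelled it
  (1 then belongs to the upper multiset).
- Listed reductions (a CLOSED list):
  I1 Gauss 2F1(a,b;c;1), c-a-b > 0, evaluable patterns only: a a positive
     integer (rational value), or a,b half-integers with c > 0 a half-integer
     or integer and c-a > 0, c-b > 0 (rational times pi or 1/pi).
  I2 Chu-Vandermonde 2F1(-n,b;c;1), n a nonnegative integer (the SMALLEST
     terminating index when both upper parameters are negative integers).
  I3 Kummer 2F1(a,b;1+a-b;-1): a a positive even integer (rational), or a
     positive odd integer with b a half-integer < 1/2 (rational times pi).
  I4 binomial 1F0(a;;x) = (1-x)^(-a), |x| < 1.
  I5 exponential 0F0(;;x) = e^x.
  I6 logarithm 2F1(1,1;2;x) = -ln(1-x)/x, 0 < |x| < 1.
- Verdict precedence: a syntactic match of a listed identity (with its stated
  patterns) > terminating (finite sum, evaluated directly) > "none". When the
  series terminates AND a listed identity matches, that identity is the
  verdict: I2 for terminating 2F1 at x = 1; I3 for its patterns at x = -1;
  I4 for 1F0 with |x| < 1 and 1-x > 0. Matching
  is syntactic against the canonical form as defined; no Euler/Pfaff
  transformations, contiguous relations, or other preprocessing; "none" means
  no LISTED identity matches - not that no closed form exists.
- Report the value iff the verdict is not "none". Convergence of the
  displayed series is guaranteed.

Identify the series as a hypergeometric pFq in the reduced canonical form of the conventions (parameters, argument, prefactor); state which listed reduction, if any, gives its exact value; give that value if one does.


This is -\frac{3}{11} * 2F1(-\frac{9}{2}, 1; \frac{13}{2}; -1) in reduced canonical form. Verdict: the Kummer evaluation I3 applies (x = -1; c = \frac{13}{2} equals 1+a-b for upper {-\frac{9}{2}, 1}: listed pattern). Exact value: \left(-\frac{189}{1024}\right) \cdot \pi.

The tell: with t_0 = -\frac{3}{11}, the ratio is unreduced: k + 3/2 divides both sides (C = -3/11, x = -1).
Ratio: r(k) = -1 * (k-\frac{9}{2}) (k+1) / [(k+\frac{13}{2}) (k+1)] ; factor over Q: parameters, x = -1, and C = -\frac{3}{11}.


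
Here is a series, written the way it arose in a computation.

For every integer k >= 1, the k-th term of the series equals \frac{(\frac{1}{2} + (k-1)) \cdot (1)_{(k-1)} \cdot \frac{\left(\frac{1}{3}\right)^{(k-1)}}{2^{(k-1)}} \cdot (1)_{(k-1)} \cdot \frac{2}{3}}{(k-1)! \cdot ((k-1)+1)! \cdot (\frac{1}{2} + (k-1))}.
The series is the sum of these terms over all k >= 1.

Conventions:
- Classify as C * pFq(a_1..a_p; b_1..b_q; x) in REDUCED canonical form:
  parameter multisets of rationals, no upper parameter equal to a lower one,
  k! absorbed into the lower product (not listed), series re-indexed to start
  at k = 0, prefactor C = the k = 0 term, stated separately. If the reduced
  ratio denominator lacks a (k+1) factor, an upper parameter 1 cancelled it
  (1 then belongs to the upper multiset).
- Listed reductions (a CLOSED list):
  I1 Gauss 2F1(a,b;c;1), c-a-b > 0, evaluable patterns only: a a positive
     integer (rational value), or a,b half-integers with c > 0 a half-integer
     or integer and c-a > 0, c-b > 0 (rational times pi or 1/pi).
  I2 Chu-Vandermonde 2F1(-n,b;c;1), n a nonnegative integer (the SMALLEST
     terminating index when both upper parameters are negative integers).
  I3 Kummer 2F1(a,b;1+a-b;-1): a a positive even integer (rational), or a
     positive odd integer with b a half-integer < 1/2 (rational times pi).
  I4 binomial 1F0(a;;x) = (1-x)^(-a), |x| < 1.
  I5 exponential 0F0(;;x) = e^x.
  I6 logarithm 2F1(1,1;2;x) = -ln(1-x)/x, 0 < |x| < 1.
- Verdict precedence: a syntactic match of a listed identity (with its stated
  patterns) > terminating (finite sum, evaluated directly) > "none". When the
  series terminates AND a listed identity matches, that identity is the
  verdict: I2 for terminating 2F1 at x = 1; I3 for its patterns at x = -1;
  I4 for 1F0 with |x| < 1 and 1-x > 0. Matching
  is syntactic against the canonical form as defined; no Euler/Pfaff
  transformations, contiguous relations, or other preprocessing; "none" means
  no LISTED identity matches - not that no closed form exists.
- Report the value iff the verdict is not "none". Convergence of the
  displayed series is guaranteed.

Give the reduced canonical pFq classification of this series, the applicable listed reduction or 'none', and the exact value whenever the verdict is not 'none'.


This is \frac{2}{3} * 2F1(1, 1; 2; \frac{1}{6}) in reduced canonical form. Verdict: the logarithmic series (I6) applies (the logarithm: parameters (1,1;2), x = \frac{1}{6}). Exact value: \left(-4\right) \cdot \ln\left(\frac{5}{6}\right).

Key step: with t_0 = \frac{2}{3}, the two k-th powers (C = 2/3) combine into one argument.
Consecutive-term ratio: r(k) = \frac{1}{6} * (k+1) (k+1) / [(k+2) (k+1)] ; factor over Q: parameters, x = \frac{1}{6}, and C = \frac{2}{3}.


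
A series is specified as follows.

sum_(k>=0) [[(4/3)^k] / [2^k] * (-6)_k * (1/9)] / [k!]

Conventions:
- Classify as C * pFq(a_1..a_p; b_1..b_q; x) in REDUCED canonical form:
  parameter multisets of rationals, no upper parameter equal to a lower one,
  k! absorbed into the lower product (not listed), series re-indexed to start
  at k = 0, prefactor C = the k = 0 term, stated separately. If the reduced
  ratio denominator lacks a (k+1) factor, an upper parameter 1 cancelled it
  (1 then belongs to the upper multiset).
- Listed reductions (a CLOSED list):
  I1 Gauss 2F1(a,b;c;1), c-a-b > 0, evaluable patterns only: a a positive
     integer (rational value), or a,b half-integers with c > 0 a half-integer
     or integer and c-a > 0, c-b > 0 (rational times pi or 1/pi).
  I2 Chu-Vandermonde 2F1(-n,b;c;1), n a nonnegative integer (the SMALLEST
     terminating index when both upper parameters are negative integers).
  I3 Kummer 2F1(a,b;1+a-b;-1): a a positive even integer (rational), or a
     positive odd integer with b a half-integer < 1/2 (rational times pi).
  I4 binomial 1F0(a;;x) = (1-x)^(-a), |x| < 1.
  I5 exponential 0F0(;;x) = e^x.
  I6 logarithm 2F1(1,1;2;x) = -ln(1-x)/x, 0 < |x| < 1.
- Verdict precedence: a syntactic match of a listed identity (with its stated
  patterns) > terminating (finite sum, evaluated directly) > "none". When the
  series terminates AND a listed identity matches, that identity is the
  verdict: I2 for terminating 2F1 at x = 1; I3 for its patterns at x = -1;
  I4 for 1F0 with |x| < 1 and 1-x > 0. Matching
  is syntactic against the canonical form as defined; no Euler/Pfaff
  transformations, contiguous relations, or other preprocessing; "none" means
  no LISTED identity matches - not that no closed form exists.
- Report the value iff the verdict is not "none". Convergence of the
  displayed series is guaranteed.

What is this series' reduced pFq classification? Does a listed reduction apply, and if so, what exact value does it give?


The tell: t_0 = 1/9 here, and the two k-th powers (C = 1/9) combine into one argument.
Ratio: r(k) = (2/3) * (k-6) / [(k+1)] - rational in k. x = (2/3); t_0 = 1/9; negate the roots.

This is 1/9 * 1F0(-6; -; 2/3) in reduced canonical form. Verdict (x = 2/3): the binomial series (I4) applies (the 1F0 binomial series: exponent 6, x = 2/3). Sum: 1/6561.


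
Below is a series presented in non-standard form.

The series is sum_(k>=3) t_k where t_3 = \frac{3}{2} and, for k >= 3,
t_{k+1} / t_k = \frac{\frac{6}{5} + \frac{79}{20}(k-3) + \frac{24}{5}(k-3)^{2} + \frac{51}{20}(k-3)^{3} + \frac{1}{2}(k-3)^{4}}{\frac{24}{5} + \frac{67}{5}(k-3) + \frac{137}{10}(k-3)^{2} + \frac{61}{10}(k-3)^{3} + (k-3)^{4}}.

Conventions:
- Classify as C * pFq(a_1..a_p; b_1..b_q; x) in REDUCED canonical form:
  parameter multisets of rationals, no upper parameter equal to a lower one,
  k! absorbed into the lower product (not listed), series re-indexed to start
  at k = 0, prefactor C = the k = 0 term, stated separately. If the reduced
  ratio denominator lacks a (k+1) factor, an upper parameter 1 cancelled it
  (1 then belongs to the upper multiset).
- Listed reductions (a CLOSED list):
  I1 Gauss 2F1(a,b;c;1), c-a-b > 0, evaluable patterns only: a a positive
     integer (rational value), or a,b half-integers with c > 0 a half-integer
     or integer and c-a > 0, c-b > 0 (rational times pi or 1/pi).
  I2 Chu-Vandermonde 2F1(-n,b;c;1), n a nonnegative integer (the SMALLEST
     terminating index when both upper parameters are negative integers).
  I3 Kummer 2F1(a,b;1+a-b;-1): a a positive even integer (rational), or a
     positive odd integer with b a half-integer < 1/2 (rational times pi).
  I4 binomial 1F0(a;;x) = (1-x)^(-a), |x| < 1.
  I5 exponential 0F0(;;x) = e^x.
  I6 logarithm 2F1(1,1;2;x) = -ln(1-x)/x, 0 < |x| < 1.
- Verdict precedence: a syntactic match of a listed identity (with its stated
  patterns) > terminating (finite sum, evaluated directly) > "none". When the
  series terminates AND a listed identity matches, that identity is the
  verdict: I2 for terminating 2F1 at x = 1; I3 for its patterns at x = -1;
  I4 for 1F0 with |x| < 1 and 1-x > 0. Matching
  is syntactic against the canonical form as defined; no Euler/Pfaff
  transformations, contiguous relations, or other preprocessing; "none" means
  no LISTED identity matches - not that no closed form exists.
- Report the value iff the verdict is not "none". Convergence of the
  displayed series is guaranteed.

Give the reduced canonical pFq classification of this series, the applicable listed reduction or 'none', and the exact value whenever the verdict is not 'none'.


Classification (C = \frac{3}{2}): 2F1 with upper {1, 1}, lower {2}, argument x = \frac{1}{2}. Verdict: the logarithmic series (I6) applies (the logarithm: parameters (1,1;2), x = \frac{1}{2}). Hence: \left(-3\right) \cdot \ln\left(\frac{1}{2}\right).

The tell: from the first term \frac{3}{2}: the parameter 8/5 appears in both the upper and lower lists and cancels (alongside the other common factor).
Adjacent-term ratio: r(k) = \frac{1}{2} * (k+1) (k+1) / [(k+2) (k+1)] - rational in k. x = \frac{1}{2}; t_0 = \frac{3}{2}; negate the roots.


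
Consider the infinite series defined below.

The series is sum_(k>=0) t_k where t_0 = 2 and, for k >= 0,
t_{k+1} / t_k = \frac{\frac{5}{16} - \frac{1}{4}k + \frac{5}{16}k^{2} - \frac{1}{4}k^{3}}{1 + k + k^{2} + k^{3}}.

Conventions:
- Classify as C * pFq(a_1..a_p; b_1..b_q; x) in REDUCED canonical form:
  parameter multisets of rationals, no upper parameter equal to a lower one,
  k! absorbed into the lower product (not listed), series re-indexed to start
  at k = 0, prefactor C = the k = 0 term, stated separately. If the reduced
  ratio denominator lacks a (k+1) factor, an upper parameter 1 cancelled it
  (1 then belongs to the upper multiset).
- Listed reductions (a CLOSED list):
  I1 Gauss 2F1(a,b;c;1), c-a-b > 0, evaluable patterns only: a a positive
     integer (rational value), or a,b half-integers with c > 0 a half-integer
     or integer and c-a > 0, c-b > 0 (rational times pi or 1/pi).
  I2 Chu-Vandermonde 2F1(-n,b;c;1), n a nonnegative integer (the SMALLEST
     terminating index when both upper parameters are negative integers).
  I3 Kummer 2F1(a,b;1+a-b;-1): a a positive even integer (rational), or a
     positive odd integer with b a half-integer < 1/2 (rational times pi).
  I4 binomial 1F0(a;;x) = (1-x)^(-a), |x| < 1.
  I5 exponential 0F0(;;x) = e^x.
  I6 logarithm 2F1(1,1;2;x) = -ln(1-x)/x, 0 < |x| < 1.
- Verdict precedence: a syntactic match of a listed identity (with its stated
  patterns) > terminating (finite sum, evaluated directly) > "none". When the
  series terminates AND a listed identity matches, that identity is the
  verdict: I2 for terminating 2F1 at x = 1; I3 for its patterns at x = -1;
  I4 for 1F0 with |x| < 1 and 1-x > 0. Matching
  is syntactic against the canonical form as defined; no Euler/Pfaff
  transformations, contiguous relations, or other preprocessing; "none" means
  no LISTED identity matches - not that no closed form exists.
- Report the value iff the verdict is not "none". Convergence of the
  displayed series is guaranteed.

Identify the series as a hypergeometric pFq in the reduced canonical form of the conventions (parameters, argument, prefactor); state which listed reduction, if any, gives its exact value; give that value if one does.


x = -\frac{1}{4} here; the reduced form reads 1F0, upper {-\frac{5}{4}}, lower {-}, C = 2. Verdict: binomial (I4) applies (the 1F0 binomial series: exponent 5/4, x = -\frac{1}{4}). Exact value: 2 \cdot \left(\frac{5}{4}\right)^{\frac{5}{4}}.

First insight: from the first term 2: the ratio is unreduced: k^2 + 1 divides both sides (C = 2, x = -1/4).
Term ratio: r(k) = -\frac{1}{4} * (k-\frac{5}{4}) / [(k+1)] ; factor over Q: parameters, x = -\frac{1}{4}, and C = 2.


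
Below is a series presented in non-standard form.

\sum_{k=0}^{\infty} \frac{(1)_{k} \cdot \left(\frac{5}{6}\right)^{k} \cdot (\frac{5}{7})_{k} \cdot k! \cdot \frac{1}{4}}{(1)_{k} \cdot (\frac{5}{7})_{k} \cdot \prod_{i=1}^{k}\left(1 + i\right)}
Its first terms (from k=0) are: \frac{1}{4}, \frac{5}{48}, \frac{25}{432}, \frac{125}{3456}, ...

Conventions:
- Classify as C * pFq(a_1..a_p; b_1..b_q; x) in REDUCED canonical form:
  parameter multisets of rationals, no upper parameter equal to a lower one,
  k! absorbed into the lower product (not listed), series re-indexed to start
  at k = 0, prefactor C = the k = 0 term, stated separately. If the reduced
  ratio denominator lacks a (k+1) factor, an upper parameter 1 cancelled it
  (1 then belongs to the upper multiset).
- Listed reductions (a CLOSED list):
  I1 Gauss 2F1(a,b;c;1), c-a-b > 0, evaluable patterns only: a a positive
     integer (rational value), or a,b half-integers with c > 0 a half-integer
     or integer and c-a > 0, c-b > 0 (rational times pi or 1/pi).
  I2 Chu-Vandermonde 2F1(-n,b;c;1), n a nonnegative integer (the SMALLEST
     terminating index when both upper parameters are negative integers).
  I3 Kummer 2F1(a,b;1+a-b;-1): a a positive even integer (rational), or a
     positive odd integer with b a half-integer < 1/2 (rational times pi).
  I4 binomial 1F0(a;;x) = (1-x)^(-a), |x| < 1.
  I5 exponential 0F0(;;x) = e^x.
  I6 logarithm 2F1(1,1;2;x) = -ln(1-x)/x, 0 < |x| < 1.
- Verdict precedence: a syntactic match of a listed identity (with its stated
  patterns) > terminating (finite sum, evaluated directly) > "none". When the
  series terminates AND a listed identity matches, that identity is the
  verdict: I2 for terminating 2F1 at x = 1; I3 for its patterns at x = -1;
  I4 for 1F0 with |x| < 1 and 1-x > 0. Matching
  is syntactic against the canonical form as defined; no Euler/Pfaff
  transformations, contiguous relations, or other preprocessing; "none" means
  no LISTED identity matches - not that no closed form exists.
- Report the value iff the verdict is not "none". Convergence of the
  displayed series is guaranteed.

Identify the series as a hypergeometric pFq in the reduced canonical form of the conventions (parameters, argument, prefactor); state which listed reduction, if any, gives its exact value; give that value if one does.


Canonical form: C = \frac{1}{4} times 2F1 with upper {1, 1}, lower {2}, x = \frac{5}{6}. Verdict at x = \frac{5}{6}: logarithm (I6) matches (the logarithm: parameters (1,1;2), x = \frac{5}{6}). Sum: \left(-\frac{3}{10}\right) \cdot \ln\left(\frac{1}{6}\right).

Key observation: from the first term \frac{1}{4}: (1)_k (prefactor 1/4) is k! itself.
Consecutive-term ratio: r(k) = \frac{5}{6} * (k+1) (k+1) / [(k+2) (k+1)] ; factor over Q: parameters, x = \frac{5}{6}, and C = \frac{1}{4}.


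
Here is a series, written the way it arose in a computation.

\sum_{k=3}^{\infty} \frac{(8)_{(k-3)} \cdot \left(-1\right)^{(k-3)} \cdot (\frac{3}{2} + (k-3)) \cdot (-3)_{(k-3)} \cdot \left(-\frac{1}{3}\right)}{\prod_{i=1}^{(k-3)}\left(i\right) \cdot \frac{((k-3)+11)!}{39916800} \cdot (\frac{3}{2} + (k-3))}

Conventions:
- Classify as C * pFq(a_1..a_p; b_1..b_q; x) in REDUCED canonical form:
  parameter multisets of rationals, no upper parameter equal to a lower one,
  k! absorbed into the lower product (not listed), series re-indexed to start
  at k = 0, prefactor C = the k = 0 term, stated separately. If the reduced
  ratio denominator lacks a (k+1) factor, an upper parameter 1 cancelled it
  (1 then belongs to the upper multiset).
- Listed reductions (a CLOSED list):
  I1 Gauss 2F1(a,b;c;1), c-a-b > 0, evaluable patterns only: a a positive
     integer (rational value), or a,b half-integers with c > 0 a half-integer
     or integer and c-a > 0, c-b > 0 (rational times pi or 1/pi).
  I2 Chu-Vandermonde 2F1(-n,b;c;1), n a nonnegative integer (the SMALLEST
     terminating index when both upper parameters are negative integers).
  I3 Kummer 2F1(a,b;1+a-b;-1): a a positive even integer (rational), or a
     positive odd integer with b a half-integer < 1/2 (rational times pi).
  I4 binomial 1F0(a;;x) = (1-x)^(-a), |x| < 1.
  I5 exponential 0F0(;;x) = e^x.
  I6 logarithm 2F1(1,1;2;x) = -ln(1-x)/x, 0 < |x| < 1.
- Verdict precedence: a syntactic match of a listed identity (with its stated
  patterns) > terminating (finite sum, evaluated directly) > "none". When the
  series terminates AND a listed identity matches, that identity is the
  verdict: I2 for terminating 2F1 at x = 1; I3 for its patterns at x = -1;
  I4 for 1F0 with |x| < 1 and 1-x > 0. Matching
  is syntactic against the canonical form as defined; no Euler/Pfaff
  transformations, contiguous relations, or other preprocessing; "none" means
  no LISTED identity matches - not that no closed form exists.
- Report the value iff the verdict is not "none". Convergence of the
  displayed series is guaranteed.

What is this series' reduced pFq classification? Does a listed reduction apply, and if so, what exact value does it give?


The series (x = -1) is 2F1: upper {-3, 8}, lower {12}, prefactor -\frac{1}{3}. Verdict: this is Kummer (I3) (x = -1; c = 12 equals 1+a-b for upper {-3, 8}: listed pattern). Value: -\frac{11}{7}.

Key observation: with t_0 = -\frac{1}{3}, the factor k + 3/2 cancels (top and bottom), leaving prefactor -1/3.
Consecutive-term ratio: r(k) = -1 * (k-3) (k+8) / [(k+12) (k+1)] - rational in k, leading ratio -1; with t_0 = -\frac{1}{3}, classification follows.


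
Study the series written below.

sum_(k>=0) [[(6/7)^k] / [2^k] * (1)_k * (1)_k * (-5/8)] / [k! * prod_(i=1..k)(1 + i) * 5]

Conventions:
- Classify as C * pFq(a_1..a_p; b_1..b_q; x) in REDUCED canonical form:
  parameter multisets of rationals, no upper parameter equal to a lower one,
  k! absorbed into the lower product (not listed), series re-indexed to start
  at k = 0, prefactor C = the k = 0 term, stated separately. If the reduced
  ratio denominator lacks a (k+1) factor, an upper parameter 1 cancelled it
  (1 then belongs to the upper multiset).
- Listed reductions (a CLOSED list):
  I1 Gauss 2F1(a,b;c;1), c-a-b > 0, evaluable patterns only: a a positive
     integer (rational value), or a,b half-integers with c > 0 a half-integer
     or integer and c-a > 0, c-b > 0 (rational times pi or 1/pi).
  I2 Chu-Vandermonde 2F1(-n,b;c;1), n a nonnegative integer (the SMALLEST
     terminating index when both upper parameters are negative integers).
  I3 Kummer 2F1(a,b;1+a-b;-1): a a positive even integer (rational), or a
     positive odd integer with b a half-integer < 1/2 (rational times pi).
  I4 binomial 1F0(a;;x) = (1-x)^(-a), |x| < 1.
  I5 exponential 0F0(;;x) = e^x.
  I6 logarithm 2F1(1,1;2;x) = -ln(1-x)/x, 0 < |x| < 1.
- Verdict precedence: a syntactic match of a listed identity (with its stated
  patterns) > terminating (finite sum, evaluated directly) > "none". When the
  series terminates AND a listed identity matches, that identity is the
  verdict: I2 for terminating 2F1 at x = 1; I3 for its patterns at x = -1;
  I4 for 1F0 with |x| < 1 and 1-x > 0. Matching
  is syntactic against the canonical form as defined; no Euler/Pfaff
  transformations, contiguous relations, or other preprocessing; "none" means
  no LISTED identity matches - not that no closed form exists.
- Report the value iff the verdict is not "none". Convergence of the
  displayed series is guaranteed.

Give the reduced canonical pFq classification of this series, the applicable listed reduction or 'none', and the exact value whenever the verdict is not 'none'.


Canonical form: C = -1/8 times 2F1 with upper {1, 1}, lower {2}, x = 3/7. Verdict: this is logarithm (I6) (the logarithm: parameters (1,1;2), x = 3/7). Hence: (7/24) * ln(4/7).

Key step: with t_0 = -1/8, the lower running product (C = -1/8) is a rising factorial.
Step ratio: r(k) = (3/7) * (k+1) (k+1) / [(k+2) (k+1)] - rational in k. x = (3/7); t_0 = -1/8; negate the roots.
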